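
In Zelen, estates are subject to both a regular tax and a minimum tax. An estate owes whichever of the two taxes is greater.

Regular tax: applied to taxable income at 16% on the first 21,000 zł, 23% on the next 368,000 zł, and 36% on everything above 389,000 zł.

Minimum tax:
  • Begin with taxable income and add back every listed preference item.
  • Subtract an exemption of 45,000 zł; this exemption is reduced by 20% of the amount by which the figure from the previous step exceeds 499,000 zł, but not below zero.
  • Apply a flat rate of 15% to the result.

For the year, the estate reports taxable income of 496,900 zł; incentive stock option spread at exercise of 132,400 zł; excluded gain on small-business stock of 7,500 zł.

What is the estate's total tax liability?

126,844 zł

Minimum tax:
  Adjusted income: 496,900 zł + 132,400 zł + 7,500 zł = 636,800 zł
  Exemption: 45,000 zł − 20% × (636,800 zł − 499,000 zł) = 45,000 zł − 27,560 zł = 17,440 zł
  Base: 636,800 zł − 17,440 zł = 619,360 zł
  619,360 zł × 15% = 92,904 zł

Regular tax:
  21,000 zł × 16% = 3,360 zł
  368,000 zł × 23% = 84,640 zł
  107,900 zł × 36% = 38,844 zł
  → 126,844 zł

126,844 zł > 92,904 zł, so the regular tax governs.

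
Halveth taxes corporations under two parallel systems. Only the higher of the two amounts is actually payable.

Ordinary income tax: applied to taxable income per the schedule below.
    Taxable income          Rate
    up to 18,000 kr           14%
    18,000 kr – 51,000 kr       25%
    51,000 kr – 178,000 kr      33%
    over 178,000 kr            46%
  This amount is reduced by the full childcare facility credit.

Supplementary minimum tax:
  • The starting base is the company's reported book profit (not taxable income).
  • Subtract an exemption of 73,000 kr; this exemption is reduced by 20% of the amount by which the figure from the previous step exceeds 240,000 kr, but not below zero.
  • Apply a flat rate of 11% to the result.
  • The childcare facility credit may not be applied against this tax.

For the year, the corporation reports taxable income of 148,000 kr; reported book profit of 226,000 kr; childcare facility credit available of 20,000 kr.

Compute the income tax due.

Ordinary income tax:
  18,000 kr × 14% = 2,520 kr
  33,000 kr × 25% = 8,250 kr
  97,000 kr × 33% = 32,010 kr
  → 42,780 kr
  Less childcare facility credit 20,000 kr → 22,780 kr

Supplementary minimum tax:
  Base (reported book profit): 226,000 kr
  Exemption: 226,000 kr ≤ 240,000 kr, so full 73,000 kr applies
  Base: 226,000 kr − 73,000 kr = 153,000 kr
  153,000 kr × 11% = 16,830 kr

22,780 kr > 16,830 kr, so the ordinary income tax governs.

22,780 kr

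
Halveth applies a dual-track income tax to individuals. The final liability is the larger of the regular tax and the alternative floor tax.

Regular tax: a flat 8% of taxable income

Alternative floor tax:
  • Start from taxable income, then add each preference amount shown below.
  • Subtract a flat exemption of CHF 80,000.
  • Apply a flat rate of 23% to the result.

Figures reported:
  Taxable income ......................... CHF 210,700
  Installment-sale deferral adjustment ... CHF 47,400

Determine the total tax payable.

CHF 40,963

Alternative floor tax:
  Adjusted income: CHF 210,700 + CHF 47,400 = CHF 258,100
  Less exemption CHF 80,000 → base CHF 178,100
  CHF 178,100 × 23% = CHF 40,963

Regular tax:
  CHF 210,700 × 8% = CHF 16,856

CHF 40,963 > CHF 16,856, so the alternative floor tax is the binding amount.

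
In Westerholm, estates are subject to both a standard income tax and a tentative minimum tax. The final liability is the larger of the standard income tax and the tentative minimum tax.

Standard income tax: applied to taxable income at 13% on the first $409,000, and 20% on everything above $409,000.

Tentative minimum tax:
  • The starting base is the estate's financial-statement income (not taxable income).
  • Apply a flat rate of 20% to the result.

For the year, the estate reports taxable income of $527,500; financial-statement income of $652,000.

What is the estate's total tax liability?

$130,400

Tentative minimum tax:
  Base (financial-statement income): $652,000
  $652,000 × 20% = $130,400

Standard income tax:
  $409,000 × 13% = $53,170
  $118,500 × 20% = $23,700
  → $76,870

$130,400 > $76,870, so the tentative minimum tax is the binding amount.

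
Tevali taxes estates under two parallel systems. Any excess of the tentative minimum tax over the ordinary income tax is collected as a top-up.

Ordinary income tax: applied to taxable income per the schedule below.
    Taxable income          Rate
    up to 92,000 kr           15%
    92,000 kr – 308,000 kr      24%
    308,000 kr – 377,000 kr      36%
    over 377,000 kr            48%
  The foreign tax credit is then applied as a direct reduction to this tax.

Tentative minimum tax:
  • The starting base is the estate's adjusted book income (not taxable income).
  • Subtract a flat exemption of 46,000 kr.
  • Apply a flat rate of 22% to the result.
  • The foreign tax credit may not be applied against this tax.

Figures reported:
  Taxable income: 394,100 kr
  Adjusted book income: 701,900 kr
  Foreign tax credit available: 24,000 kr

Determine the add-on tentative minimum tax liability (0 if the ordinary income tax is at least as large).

69,610 kr

Tentative minimum tax:
  Base (adjusted book income): 701,900 kr
  Less exemption 46,000 kr → base 655,900 kr
  655,900 kr × 22% = 144,298 kr

Ordinary income tax:
  92,000 kr × 15% = 13,800 kr
  216,000 kr × 24% = 51,840 kr
  69,000 kr × 36% = 24,840 kr
  17,100 kr × 48% = 8,208 kr
  → 98,688 kr
  Less foreign tax credit 24,000 kr → 74,688 kr

Excess of tentative minimum tax over ordinary income tax: 144,298 kr − 74,688 kr = 69,610 kr.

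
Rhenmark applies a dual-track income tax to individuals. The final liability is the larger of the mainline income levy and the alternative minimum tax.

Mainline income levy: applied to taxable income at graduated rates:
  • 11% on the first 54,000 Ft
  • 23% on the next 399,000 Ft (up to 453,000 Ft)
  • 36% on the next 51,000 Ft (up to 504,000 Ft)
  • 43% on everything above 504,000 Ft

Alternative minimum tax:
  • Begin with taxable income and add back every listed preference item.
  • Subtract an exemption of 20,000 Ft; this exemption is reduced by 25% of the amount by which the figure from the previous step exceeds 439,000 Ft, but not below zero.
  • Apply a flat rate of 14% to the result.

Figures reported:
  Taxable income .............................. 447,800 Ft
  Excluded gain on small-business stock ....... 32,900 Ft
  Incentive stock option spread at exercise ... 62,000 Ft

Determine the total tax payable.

Alternative minimum tax:
  Adjusted income: 447,800 Ft + 32,900 Ft + 62,000 Ft = 542,700 Ft
  Exemption: 25% × (542,700 Ft − 439,000 Ft) = 25,925 Ft ≥ 20,000 Ft, so the exemption is fully phased out
  Base: 542,700 Ft − 0 Ft = 542,700 Ft
  542,700 Ft × 14% = 75,978 Ft

Mainline income levy:
  54,000 Ft × 11% = 5,940 Ft
  393,800 Ft × 23% = 90,574 Ft
  → 96,514 Ft

96,514 Ft > 75,978 Ft, so the mainline income levy governs.

96,514 Ft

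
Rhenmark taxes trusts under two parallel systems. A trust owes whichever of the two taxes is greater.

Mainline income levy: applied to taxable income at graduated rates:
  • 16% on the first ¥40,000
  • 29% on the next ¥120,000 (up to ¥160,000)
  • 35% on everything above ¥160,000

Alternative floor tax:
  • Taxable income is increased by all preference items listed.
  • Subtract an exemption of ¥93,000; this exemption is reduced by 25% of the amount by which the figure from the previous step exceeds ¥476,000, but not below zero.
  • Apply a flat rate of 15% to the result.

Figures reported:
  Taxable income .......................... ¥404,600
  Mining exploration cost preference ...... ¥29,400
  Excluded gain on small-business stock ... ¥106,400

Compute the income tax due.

Alternative floor tax:
  Adjusted income: ¥404,600 + ¥29,400 + ¥106,400 = ¥540,400
  Exemption: ¥93,000 − 25% × (¥540,400 − ¥476,000) = ¥93,000 − ¥16,100 = ¥76,900
  Base: ¥540,400 − ¥76,900 = ¥463,500
  ¥463,500 × 15% = ¥69,525

Mainline income levy:
  ¥40,000 × 16% = ¥6,400
  ¥120,000 × 29% = ¥34,800
  ¥244,600 × 35% = ¥85,610
  → ¥126,810

¥126,810 > ¥69,525, so the mainline income levy governs.

¥126,810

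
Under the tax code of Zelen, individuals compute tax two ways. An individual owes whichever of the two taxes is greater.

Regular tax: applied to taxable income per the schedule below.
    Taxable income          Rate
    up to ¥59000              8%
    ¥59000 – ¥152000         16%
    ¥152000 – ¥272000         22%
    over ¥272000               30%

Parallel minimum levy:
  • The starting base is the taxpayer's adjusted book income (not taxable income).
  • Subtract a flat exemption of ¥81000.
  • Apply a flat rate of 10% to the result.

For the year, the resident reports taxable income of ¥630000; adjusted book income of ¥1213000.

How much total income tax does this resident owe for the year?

Parallel minimum levy:
  Base (adjusted book income): ¥1213000
  Less exemption ¥81000 → base ¥1132000
  ¥1132000 × 10% = ¥113200

Regular tax:
  ¥59000 × 8% = ¥4720
  ¥93000 × 16% = ¥14880
  ¥120000 × 22% = ¥26400
  ¥358000 × 30% = ¥107400
  → ¥153400

¥153400 > ¥113200, so the regular tax governs.

¥153400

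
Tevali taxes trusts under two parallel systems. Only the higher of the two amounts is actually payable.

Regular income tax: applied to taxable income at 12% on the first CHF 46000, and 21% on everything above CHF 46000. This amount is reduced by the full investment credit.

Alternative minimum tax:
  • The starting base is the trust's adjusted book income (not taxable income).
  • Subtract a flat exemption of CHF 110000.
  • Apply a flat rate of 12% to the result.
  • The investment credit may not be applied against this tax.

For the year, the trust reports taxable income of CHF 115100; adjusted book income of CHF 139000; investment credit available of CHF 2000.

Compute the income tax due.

CHF 18031

Alternative minimum tax:
  Base (adjusted book income): CHF 139000
  Less exemption CHF 110000 → base CHF 29000
  CHF 29000 × 12% = CHF 3480

Regular income tax:
  CHF 46000 × 12% = CHF 5520
  CHF 69100 × 21% = CHF 14511
  → CHF 20031
  Less investment credit CHF 2000 → CHF 18031

CHF 18031 > CHF 3480, so the regular income tax governs.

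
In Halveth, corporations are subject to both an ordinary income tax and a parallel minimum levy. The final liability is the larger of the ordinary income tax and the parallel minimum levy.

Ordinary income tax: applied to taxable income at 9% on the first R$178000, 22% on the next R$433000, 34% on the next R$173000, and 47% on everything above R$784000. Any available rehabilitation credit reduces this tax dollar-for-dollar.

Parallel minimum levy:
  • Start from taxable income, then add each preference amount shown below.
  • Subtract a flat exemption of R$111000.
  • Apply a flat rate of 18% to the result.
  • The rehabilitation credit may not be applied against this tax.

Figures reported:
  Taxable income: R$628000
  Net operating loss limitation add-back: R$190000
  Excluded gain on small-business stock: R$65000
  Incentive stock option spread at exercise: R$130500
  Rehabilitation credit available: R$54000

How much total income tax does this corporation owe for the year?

R$162450

Ordinary income tax:
  R$178000 × 9% = R$16020
  R$433000 × 22% = R$95260
  R$17000 × 34% = R$5780
  → R$117060
  Less rehabilitation credit R$54000 → R$63060

Parallel minimum levy:
  Adjusted income: R$628000 + R$190000 + R$65000 + R$130500 = R$1013500
  Less exemption R$111000 → base R$902500
  R$902500 × 18% = R$162450

R$162450 > R$63060, so the parallel minimum levy is the binding amount.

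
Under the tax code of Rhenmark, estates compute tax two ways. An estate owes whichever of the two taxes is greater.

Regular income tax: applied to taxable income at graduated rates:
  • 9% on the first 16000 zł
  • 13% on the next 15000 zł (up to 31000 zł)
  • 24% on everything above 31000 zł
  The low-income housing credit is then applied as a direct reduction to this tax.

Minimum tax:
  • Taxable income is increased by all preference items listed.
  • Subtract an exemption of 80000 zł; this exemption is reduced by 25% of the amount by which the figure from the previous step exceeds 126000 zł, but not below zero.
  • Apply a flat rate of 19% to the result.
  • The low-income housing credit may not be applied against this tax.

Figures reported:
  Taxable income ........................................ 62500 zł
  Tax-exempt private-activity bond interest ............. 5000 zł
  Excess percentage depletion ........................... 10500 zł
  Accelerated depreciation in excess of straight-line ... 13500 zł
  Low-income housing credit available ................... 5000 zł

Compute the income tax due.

5950 zł

Regular income tax:
  16000 zł × 9% = 1440 zł
  15000 zł × 13% = 1950 zł
  31500 zł × 24% = 7560 zł
  → 10950 zł
  Less low-income housing credit 5000 zł → 5950 zł

Minimum tax:
  Adjusted income: 62500 zł + 5000 zł + 10500 zł + 13500 zł = 91500 zł
  Exemption: 91500 zł ≤ 126000 zł, so full 80000 zł applies
  Base: 91500 zł − 80000 zł = 11500 zł
  11500 zł × 19% = 2185 zł

5950 zł > 2185 zł, so the regular income tax governs.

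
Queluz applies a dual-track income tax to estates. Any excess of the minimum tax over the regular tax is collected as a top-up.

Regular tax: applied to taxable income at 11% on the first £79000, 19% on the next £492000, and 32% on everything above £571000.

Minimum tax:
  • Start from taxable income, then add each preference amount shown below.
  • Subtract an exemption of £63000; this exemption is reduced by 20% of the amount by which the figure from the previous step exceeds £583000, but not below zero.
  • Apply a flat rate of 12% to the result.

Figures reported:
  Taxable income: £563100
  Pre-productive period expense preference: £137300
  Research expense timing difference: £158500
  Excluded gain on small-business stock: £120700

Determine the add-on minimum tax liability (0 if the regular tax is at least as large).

£16883

Minimum tax:
  Adjusted income: £563100 + £137300 + £158500 + £120700 = £979600
  Exemption: 20% × (£979600 − £583000) = £79320 ≥ £63000, so the exemption is fully phased out
  Base: £979600 − £0 = £979600
  £979600 × 12% = £117552

Regular tax:
  £79000 × 11% = £8690
  £484100 × 19% = £91979
  → £100669

Excess of minimum tax over regular tax: £117552 − £100669 = £16883.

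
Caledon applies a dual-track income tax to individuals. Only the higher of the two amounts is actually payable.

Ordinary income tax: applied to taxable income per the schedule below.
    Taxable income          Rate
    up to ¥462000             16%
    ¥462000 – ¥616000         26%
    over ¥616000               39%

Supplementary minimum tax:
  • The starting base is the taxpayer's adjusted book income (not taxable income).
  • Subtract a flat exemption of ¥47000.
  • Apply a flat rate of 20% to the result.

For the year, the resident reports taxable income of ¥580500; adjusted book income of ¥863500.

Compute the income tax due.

Supplementary minimum tax:
  Base (adjusted book income): ¥863500
  Less exemption ¥47000 → base ¥816500
  ¥816500 × 20% = ¥163300

Ordinary income tax:
  ¥462000 × 16% = ¥73920
  ¥118500 × 26% = ¥30810
  → ¥104730

¥163300 > ¥104730, so the supplementary minimum tax is the binding amount.

¥163300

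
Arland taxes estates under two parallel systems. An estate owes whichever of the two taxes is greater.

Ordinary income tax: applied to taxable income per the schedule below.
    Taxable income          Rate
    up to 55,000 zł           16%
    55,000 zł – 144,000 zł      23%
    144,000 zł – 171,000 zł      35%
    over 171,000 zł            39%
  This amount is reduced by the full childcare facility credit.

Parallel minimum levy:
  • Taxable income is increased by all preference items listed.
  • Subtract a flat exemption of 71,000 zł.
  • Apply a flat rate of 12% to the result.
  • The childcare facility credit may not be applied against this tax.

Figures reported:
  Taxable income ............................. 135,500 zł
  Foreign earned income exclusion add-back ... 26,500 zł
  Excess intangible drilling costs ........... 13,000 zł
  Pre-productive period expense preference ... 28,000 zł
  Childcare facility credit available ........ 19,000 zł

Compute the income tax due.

15,840 zł

Parallel minimum levy:
  Adjusted income: 135,500 zł + 26,500 zł + 13,000 zł + 28,000 zł = 203,000 zł
  Less exemption 71,000 zł → base 132,000 zł
  132,000 zł × 12% = 15,840 zł

Ordinary income tax:
  55,000 zł × 16% = 8,800 zł
  80,500 zł × 23% = 18,515 zł
  → 27,315 zł
  Less childcare facility credit 19,000 zł → 8,315 zł

15,840 zł > 8,315 zł, so the parallel minimum levy is the binding amount.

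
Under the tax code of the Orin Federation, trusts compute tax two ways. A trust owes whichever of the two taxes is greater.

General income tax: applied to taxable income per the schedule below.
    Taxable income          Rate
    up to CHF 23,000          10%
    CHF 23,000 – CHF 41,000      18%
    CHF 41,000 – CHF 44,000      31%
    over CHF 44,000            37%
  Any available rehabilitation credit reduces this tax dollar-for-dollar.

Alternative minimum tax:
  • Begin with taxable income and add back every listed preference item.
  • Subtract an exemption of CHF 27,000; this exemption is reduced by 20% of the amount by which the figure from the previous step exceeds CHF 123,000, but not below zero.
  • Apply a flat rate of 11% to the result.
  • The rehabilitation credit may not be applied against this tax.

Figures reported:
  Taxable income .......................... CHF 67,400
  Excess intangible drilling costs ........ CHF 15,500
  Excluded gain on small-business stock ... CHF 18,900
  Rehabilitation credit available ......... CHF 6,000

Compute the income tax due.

General income tax:
  CHF 23,000 × 10% = CHF 2,300
  CHF 18,000 × 18% = CHF 3,240
  CHF 3,000 × 31% = CHF 930
  CHF 23,400 × 37% = CHF 8,658
  → CHF 15,128
  Less rehabilitation credit CHF 6,000 → CHF 9,128

Alternative minimum tax:
  Adjusted income: CHF 67,400 + CHF 15,500 + CHF 18,900 = CHF 101,800
  Exemption: CHF 101,800 ≤ CHF 123,000, so full CHF 27,000 applies
  Base: CHF 101,800 − CHF 27,000 = CHF 74,800
  CHF 74,800 × 11% = CHF 8,228

CHF 9,128 > CHF 8,228, so the general income tax governs.

CHF 9,128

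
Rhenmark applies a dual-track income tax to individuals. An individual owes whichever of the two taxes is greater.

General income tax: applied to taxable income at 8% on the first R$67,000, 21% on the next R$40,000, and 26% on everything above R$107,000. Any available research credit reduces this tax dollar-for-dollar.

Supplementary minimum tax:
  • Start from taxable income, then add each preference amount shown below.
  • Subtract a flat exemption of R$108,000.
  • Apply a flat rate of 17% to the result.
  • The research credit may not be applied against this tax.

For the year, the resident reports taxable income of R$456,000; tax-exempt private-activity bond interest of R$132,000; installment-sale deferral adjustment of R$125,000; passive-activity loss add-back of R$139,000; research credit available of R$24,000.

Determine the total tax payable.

R$126,480

General income tax:
  R$67,000 × 8% = R$5,360
  R$40,000 × 21% = R$8,400
  R$349,000 × 26% = R$90,740
  → R$104,500
  Less research credit R$24,000 → R$80,500

Supplementary minimum tax:
  Adjusted income: R$456,000 + R$132,000 + R$125,000 + R$139,000 = R$852,000
  Less exemption R$108,000 → base R$744,000
  R$744,000 × 17% = R$126,480

R$126,480 > R$80,500, so the supplementary minimum tax is the binding amount.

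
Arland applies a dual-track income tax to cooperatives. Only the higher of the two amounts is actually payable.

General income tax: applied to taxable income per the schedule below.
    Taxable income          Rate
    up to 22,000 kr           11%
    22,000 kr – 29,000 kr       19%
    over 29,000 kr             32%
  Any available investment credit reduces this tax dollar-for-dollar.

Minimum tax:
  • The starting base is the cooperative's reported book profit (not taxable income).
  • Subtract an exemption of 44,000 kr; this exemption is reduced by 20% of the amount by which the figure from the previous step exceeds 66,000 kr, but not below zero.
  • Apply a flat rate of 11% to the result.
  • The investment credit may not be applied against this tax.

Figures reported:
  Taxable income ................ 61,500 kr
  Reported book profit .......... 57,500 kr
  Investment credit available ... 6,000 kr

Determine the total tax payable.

8,150 kr

General income tax:
  22,000 kr × 11% = 2,420 kr
  7,000 kr × 19% = 1,330 kr
  32,500 kr × 32% = 10,400 kr
  → 14,150 kr
  Less investment credit 6,000 kr → 8,150 kr

Minimum tax:
  Base (reported book profit): 57,500 kr
  Exemption: 57,500 kr ≤ 66,000 kr, so full 44,000 kr applies
  Base: 57,500 kr − 44,000 kr = 13,500 kr
  13,500 kr × 11% = 1,485 kr

8,150 kr > 1,485 kr, so the general income tax governs.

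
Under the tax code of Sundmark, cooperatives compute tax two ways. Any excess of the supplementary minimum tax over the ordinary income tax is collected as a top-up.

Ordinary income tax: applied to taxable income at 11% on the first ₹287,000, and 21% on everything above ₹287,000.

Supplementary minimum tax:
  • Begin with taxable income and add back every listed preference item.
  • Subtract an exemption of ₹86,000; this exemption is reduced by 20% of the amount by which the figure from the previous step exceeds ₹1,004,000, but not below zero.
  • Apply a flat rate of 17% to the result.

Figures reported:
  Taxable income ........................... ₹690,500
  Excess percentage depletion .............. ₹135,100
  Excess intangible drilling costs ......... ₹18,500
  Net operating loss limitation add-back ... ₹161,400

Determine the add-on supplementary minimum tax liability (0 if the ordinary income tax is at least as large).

Supplementary minimum tax:
  Adjusted income: ₹690,500 + ₹135,100 + ₹18,500 + ₹161,400 = ₹1,005,500
  Exemption: ₹86,000 − 20% × (₹1,005,500 − ₹1,004,000) = ₹86,000 − ₹300 = ₹85,700
  Base: ₹1,005,500 − ₹85,700 = ₹919,800
  ₹919,800 × 17% = ₹156,366

Ordinary income tax:
  ₹287,000 × 11% = ₹31,570
  ₹403,500 × 21% = ₹84,735
  → ₹116,305

Excess of supplementary minimum tax over ordinary income tax: ₹156,366 − ₹116,305 = ₹40,061.

₹40,061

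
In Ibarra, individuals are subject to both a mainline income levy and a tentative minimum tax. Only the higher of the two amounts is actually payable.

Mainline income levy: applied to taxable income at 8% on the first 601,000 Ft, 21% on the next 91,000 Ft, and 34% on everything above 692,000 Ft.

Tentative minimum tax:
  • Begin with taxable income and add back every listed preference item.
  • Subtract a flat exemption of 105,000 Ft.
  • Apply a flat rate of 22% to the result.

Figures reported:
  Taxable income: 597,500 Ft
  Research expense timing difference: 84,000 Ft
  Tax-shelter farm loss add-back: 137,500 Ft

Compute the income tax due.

Mainline income levy:
  597,500 Ft × 8% = 47,800 Ft

Tentative minimum tax:
  Adjusted income: 597,500 Ft + 84,000 Ft + 137,500 Ft = 819,000 Ft
  Less exemption 105,000 Ft → base 714,000 Ft
  714,000 Ft × 22% = 157,080 Ft

157,080 Ft > 47,800 Ft, so the tentative minimum tax is the binding amount.

157,080 Ft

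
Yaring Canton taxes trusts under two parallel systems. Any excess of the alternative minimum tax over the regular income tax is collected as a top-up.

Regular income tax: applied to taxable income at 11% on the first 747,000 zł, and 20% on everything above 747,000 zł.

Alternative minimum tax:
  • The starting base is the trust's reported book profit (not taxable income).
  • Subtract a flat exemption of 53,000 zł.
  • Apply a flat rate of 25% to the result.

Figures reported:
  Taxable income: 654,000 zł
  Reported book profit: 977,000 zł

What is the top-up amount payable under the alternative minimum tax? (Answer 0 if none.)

Alternative minimum tax:
  Base (reported book profit): 977,000 zł
  Less exemption 53,000 zł → base 924,000 zł
  924,000 zł × 25% = 231,000 zł

Regular income tax:
  654,000 zł × 11% = 71,940 zł

Excess of alternative minimum tax over regular income tax: 231,000 zł − 71,940 zł = 159,060 zł.

159,060 zł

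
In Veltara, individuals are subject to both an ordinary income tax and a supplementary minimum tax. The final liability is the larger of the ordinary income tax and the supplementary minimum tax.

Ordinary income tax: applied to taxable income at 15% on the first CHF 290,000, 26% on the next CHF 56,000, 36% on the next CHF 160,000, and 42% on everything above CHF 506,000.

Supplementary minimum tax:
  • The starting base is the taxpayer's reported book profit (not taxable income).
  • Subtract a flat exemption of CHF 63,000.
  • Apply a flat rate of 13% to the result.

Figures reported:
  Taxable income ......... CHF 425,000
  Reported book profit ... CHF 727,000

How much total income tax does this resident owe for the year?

CHF 86,500

Supplementary minimum tax:
  Base (reported book profit): CHF 727,000
  Less exemption CHF 63,000 → base CHF 664,000
  CHF 664,000 × 13% = CHF 86,320

Ordinary income tax:
  CHF 290,000 × 15% = CHF 43,500
  CHF 56,000 × 26% = CHF 14,560
  CHF 79,000 × 36% = CHF 28,440
  → CHF 86,500

CHF 86,500 > CHF 86,320, so the ordinary income tax governs.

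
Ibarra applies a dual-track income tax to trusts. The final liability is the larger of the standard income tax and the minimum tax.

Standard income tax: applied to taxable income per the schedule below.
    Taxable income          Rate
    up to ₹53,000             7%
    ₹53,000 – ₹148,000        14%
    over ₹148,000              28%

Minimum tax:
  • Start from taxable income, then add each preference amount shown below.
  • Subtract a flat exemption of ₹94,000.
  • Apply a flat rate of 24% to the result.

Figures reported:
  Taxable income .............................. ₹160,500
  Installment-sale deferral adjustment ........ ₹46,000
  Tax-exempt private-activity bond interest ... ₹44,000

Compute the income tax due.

Minimum tax:
  Adjusted income: ₹160,500 + ₹46,000 + ₹44,000 = ₹250,500
  Less exemption ₹94,000 → base ₹156,500
  ₹156,500 × 24% = ₹37,560

Standard income tax:
  ₹53,000 × 7% = ₹3,710
  ₹95,000 × 14% = ₹13,300
  ₹12,500 × 28% = ₹3,500
  → ₹20,510

₹37,560 > ₹20,510, so the minimum tax is the binding amount.

₹37,560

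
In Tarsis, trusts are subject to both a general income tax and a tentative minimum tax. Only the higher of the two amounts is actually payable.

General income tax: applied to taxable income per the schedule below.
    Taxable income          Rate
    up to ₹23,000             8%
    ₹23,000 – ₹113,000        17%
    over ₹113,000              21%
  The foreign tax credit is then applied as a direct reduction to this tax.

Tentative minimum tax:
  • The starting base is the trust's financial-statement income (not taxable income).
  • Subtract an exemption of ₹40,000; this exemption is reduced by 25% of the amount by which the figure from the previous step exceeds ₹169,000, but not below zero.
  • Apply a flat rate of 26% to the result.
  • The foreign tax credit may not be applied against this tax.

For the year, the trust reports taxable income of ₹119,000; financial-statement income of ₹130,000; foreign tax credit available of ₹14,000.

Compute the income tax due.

₹23,400

General income tax:
  ₹23,000 × 8% = ₹1,840
  ₹90,000 × 17% = ₹15,300
  ₹6,000 × 21% = ₹1,260
  → ₹18,400
  Less foreign tax credit ₹14,000 → ₹4,400

Tentative minimum tax:
  Base (financial-statement income): ₹130,000
  Exemption: ₹130,000 ≤ ₹169,000, so full ₹40,000 applies
  Base: ₹130,000 − ₹40,000 = ₹90,000
  ₹90,000 × 26% = ₹23,400

₹23,400 > ₹4,400, so the tentative minimum tax is the binding amount.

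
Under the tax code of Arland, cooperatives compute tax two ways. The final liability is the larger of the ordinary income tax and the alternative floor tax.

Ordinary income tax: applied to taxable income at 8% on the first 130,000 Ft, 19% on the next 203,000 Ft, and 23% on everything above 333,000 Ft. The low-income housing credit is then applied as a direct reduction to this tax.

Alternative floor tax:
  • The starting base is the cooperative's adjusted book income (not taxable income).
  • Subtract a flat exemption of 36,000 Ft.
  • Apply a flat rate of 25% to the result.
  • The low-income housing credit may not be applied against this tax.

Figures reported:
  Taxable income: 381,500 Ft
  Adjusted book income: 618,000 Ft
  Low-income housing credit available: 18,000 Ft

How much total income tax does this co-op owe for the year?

Ordinary income tax:
  130,000 Ft × 8% = 10,400 Ft
  203,000 Ft × 19% = 38,570 Ft
  48,500 Ft × 23% = 11,155 Ft
  → 60,125 Ft
  Less low-income housing credit 18,000 Ft → 42,125 Ft

Alternative floor tax:
  Base (adjusted book income): 618,000 Ft
  Less exemption 36,000 Ft → base 582,000 Ft
  582,000 Ft × 25% = 145,500 Ft

145,500 Ft > 42,125 Ft, so the alternative floor tax is the binding amount.

145,500 Ft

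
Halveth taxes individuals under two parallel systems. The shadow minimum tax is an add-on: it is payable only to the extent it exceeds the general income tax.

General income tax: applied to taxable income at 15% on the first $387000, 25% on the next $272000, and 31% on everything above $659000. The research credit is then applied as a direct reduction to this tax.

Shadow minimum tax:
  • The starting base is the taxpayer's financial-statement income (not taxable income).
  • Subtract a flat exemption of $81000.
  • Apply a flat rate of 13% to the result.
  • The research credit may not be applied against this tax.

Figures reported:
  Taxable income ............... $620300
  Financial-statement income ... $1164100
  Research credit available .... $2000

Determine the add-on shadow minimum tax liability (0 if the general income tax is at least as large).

$26428

Shadow minimum tax:
  Base (financial-statement income): $1164100
  Less exemption $81000 → base $1083100
  $1083100 × 13% = $140803

General income tax:
  $387000 × 15% = $58050
  $233300 × 25% = $58325
  → $116375
  Less research credit $2000 → $114375

Excess of shadow minimum tax over general income tax: $140803 − $114375 = $26428.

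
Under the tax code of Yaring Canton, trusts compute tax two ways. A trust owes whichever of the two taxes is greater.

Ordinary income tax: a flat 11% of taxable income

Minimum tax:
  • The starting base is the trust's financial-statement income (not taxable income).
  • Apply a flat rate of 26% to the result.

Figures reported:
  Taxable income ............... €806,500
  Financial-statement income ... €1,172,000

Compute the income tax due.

Minimum tax:
  Base (financial-statement income): €1,172,000
  €1,172,000 × 26% = €304,720

Ordinary income tax:
  €806,500 × 11% = €88,715

€304,720 > €88,715, so the minimum tax is the binding amount.

€304,720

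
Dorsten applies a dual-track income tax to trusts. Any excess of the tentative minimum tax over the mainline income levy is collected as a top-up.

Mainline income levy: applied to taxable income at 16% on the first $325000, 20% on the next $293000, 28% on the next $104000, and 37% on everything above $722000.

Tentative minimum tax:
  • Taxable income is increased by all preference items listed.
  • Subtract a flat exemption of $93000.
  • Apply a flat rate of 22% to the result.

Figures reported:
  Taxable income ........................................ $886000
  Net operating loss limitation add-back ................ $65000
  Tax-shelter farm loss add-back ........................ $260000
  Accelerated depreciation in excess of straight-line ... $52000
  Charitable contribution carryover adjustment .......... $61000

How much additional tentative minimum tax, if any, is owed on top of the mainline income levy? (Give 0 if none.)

$70420

Mainline income levy:
  $325000 × 16% = $52000
  $293000 × 20% = $58600
  $104000 × 28% = $29120
  $164000 × 37% = $60680
  → $200400

Tentative minimum tax:
  Adjusted income: $886000 + $65000 + $260000 + $52000 + $61000 = $1324000
  Less exemption $93000 → base $1231000
  $1231000 × 22% = $270820

Excess of tentative minimum tax over mainline income levy: $270820 − $200400 = $70420.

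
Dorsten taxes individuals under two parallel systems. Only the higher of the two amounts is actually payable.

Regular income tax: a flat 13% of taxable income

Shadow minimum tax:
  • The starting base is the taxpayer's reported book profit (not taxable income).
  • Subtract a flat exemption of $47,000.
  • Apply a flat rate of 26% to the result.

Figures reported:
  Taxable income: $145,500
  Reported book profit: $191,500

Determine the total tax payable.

Shadow minimum tax:
  Base (reported book profit): $191,500
  Less exemption $47,000 → base $144,500
  $144,500 × 26% = $37,570

Regular income tax:
  $145,500 × 13% = $18,915

$37,570 > $18,915, so the shadow minimum tax is the binding amount.

$37,570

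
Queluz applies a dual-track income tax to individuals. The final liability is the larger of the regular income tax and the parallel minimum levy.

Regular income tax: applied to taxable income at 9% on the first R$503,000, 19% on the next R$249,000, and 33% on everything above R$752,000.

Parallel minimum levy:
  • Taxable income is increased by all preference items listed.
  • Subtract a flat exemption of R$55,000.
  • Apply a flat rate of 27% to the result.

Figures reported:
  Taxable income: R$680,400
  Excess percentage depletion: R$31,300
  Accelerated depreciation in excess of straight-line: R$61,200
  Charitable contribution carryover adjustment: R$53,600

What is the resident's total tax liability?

Parallel minimum levy:
  Adjusted income: R$680,400 + R$31,300 + R$61,200 + R$53,600 = R$826,500
  Less exemption R$55,000 → base R$771,500
  R$771,500 × 27% = R$208,305

Regular income tax:
  R$503,000 × 9% = R$45,270
  R$177,400 × 19% = R$33,706
  → R$78,976

R$208,305 > R$78,976, so the parallel minimum levy is the binding amount.

R$208,305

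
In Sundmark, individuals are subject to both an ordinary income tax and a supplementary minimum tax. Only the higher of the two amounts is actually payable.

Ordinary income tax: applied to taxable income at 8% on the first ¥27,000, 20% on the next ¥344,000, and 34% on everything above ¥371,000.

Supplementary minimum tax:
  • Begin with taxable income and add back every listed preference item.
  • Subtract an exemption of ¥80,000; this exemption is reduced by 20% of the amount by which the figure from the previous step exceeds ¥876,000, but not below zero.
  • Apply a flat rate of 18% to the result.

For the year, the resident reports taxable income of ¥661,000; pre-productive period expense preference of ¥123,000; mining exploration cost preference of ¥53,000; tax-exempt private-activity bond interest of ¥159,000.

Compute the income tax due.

Supplementary minimum tax:
  Adjusted income: ¥661,000 + ¥123,000 + ¥53,000 + ¥159,000 = ¥996,000
  Exemption: ¥80,000 − 20% × (¥996,000 − ¥876,000) = ¥80,000 − ¥24,000 = ¥56,000
  Base: ¥996,000 − ¥56,000 = ¥940,000
  ¥940,000 × 18% = ¥169,200

Ordinary income tax:
  ¥27,000 × 8% = ¥2,160
  ¥344,000 × 20% = ¥68,800
  ¥290,000 × 34% = ¥98,600
  → ¥169,560

¥169,560 > ¥169,200, so the ordinary income tax governs.

¥169,560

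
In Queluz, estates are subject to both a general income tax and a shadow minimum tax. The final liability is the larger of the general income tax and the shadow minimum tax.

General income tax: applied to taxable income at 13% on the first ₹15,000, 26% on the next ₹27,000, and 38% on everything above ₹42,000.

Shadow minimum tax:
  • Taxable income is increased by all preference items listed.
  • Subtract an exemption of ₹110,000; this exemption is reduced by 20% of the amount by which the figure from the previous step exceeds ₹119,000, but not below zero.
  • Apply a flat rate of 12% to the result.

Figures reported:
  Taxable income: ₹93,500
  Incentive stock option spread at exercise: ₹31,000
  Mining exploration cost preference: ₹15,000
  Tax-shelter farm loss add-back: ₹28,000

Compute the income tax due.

Shadow minimum tax:
  Adjusted income: ₹93,500 + ₹31,000 + ₹15,000 + ₹28,000 = ₹167,500
  Exemption: ₹110,000 − 20% × (₹167,500 − ₹119,000) = ₹110,000 − ₹9,700 = ₹100,300
  Base: ₹167,500 − ₹100,300 = ₹67,200
  ₹67,200 × 12% = ₹8,064

General income tax:
  ₹15,000 × 13% = ₹1,950
  ₹27,000 × 26% = ₹7,020
  ₹51,500 × 38% = ₹19,570
  → ₹28,540

₹28,540 > ₹8,064, so the general income tax governs.

₹28,540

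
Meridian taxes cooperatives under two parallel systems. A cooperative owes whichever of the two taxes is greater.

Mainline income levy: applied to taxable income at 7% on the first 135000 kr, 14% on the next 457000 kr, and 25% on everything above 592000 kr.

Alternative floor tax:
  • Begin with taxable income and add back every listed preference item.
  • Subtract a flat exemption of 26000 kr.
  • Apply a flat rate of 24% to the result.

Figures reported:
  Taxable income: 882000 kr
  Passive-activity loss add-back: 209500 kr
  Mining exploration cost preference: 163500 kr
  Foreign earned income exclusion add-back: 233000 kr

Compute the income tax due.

350880 kr

Mainline income levy:
  135000 kr × 7% = 9450 kr
  457000 kr × 14% = 63980 kr
  290000 kr × 25% = 72500 kr
  → 145930 kr

Alternative floor tax:
  Adjusted income: 882000 kr + 209500 kr + 163500 kr + 233000 kr = 1488000 kr
  Less exemption 26000 kr → base 1462000 kr
  1462000 kr × 24% = 350880 kr

350880 kr > 145930 kr, so the alternative floor tax is the binding amount.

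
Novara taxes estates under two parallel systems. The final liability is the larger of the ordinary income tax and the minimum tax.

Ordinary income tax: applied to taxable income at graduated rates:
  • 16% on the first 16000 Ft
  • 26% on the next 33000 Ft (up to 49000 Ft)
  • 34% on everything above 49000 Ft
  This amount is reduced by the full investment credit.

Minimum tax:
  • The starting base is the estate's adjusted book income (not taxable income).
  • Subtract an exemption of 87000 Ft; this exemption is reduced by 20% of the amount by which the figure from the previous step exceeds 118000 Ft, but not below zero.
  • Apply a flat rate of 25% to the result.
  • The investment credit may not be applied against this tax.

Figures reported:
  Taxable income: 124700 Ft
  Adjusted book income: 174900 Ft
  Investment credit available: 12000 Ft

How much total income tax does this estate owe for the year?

Ordinary income tax:
  16000 Ft × 16% = 2560 Ft
  33000 Ft × 26% = 8580 Ft
  75700 Ft × 34% = 25738 Ft
  → 36878 Ft
  Less investment credit 12000 Ft → 24878 Ft

Minimum tax:
  Base (adjusted book income): 174900 Ft
  Exemption: 87000 Ft − 20% × (174900 Ft − 118000 Ft) = 87000 Ft − 11380 Ft = 75620 Ft
  Base: 174900 Ft − 75620 Ft = 99280 Ft
  99280 Ft × 25% = 24820 Ft

24878 Ft > 24820 Ft, so the ordinary income tax governs.

24878 Ft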